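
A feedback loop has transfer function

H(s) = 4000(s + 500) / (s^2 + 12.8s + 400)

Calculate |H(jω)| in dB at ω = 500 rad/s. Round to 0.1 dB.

At s = jω = j500:
zero (s+500): 500 + j500 → |·| = √(500²+500²) = √500000 ≈ 707.11, ∠ = arctan(500/500) ≈ 45.00°
quadratic: (j500)² + 12.8·j500 + 400 = -249600 + j6400 → |·| ≈ 2.4968e+05, ∠ ≈ 178.53°
|H| = 4000 · 707.11 / 2.4968e+05 ≈ 11.328
Gain = 20 log₁₀(11.328) ≈ 21.08 dB

21.1 dB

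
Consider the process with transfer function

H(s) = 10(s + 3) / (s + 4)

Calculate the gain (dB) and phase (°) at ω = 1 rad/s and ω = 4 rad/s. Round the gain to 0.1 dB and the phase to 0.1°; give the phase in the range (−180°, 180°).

ω = 1: 17.7 dB, 4.4°; ω = 4: 18.9 dB, 8.1°

At s = jω = j1:
zero (s+3): 3 + j1 → |·| = √(3²+1²) = √10 ≈ 3.1623, ∠ = arctan(1/3) ≈ 18.43°
pole (s+4): 4 + j1 → |·| = √(4²+1²) = √17 ≈ 4.1231, ∠ = arctan(1/4) ≈ 14.04°
|H| = 10 · 3.1623 / 4.1231 ≈ 7.6697
Gain = 20 log₁₀(7.6697) ≈ 17.70 dB
∠H = 18.43° − 14.04° = 4.39°

At s = jω = j4:
zero (s+3): 3 + j4 → |·| = √(3²+4²) = √25 ≈ 5, ∠ = arctan(4/3) ≈ 53.13°
pole (s+4): 4 + j4 → |·| = √(4²+4²) = √32 ≈ 5.6569, ∠ = arctan(4/4) ≈ 45.00°
|H| = 10 · 5 / 5.6569 ≈ 8.8388
Gain = 20 log₁₀(8.8388) ≈ 18.93 dB
∠H = 53.13° − 45.00° = 8.13°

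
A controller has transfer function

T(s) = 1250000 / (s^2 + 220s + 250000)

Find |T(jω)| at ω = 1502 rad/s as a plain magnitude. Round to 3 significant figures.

0.615

At s = jω = j1502:
quadratic: (j1502)² + 220·j1502 + 250000 = -2006004 + j330440 → |·| ≈ 2.033e+06, ∠ ≈ 170.65°
|T| = 1250000 / 2.033e+06 ≈ 0.61485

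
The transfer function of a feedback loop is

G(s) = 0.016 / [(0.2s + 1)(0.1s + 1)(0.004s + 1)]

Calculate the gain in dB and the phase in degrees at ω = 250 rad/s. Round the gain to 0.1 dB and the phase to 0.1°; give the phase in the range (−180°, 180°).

At ω = 250 rad/s:
pole (1 + j250·0.2) = 1 + j50 → |·| ≈ 50.01, ∠ ≈ 88.85°
pole (1 + j250·0.1) = 1 + j25 → |·| ≈ 25.02, ∠ ≈ 87.71°
pole (1 + j250·0.004) = 1 + j1 → |·| ≈ 1.4142, ∠ ≈ 45.00°
|G| = 0.016 · 1 / (50.01 · 25.02 · 1.4142) ≈ 9.042e-06
Gain = 20 log₁₀(9.042e-06) ≈ -100.87 dB
∠G = (0°) − (88.85° + 87.71° + 45.00°) = -221.56° ≡ 138.44° (principal value)

-100.9 dB, 138.4°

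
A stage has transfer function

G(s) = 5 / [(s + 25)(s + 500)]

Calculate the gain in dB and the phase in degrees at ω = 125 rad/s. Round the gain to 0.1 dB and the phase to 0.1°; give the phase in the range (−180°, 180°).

At s = jω = j125:
pole (s+25): 25 + j125 → |·| = √(25²+125²) = √16250 ≈ 127.48, ∠ = arctan(125/25) ≈ 78.69°
pole (s+500): 500 + j125 → |·| = √(500²+125²) = √265625 ≈ 515.39, ∠ = arctan(125/500) ≈ 14.04°
|G| = 5 / 65702 ≈ 7.6101e-05
Gain = 20 log₁₀(7.6101e-05) ≈ -82.37 dB
∠G = 0.00° − 92.73° = -92.73°

-82.4 dB, -92.7°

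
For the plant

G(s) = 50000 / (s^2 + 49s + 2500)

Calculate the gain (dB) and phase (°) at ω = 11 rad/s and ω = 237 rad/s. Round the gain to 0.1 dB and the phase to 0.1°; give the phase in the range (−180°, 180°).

At s = jω = j11:
quadratic: (j11)² + 49·j11 + 2500 = 2379 + j539 → |·| ≈ 2439.3, ∠ ≈ 12.77°
|G| = 50000 / 2439.3 ≈ 20.498
Gain = 20 log₁₀(20.498) ≈ 26.23 dB
∠G = 0.00° − 12.77° = -12.77°

At s = jω = j237:
quadratic: (j237)² + 49·j237 + 2500 = -53669 + j11613 → |·| ≈ 54911, ∠ ≈ 167.79°
|G| = 50000 / 54911 ≈ 0.91056
Gain = 20 log₁₀(0.91056) ≈ -0.81 dB
∠G = 0.00° − 167.79° = -167.79°

ω = 11: 26.2 dB, -12.8°; ω = 237: -0.8 dB, -167.8°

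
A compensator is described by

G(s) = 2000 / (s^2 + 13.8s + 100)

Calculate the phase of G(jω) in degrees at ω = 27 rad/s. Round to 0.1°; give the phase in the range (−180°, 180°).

At s = jω = j27:
quadratic: (j27)² + 13.8·j27 + 100 = -629 + j372.6 → |·| ≈ 731.08, ∠ ≈ 149.36°
∠G = 0.00° − 149.36° = -149.36°

-149.4°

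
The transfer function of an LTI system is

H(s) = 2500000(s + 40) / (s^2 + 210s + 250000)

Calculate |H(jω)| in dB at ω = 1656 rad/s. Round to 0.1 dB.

64.3 dB

At s = jω = j1656:
zero (s+40): 40 + j1656 → |·| = √(40²+1656²) = √2743936 ≈ 1656.5, ∠ = arctan(1656/40) ≈ 88.62°
quadratic: (j1656)² + 210·j1656 + 250000 = -2492336 + j347760 → |·| ≈ 2.5165e+06, ∠ ≈ 172.06°
|H| = 2500000 · 1656.5 / 2.5165e+06 ≈ 1645.6
Gain = 20 log₁₀(1645.6) ≈ 64.33 dB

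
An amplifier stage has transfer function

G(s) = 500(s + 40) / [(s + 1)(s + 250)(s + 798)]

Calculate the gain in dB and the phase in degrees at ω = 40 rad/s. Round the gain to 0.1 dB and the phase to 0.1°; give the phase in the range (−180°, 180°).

-49.1 dB, -55.5°

At s = jω = j40:
zero (s+40): 40 + j40 → |·| = √(40²+40²) = √3200 ≈ 56.569, ∠ = arctan(40/40) ≈ 45.00°
pole (s+1): 1 + j40 → |·| = √(1²+40²) = √1601 ≈ 40.012, ∠ = arctan(40/1) ≈ 88.57°
pole (s+250): 250 + j40 → |·| = √(250²+40²) = √64100 ≈ 253.18, ∠ = arctan(40/250) ≈ 9.09°
pole (s+798): 798 + j40 → |·| = √(798²+40²) = √638404 ≈ 799, ∠ = arctan(40/798) ≈ 2.87°
|G| = 500 · 56.569 / 8.0941e+06 ≈ 0.0034945
Gain = 20 log₁₀(0.0034945) ≈ -49.13 dB
∠G = 45.00° − 100.53° = -55.53°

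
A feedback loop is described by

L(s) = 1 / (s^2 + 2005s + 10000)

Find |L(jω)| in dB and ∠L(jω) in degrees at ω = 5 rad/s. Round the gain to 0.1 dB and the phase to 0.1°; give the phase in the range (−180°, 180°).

-83.0 dB, -45.1°

Substitute s = j5:
Numerator: 1 = 1 + j0
Denominator: (j5)^2 + 2005(j5) + 10000 = 9975 + j10025
|N| = √(1² + 0²) ≈ 1, ∠N ≈ 0.00°
|D| = √(9975² + 10025²) ≈ 14142, ∠D ≈ 45.14°
|L| = 1 / 14142 ≈ 7.0711e-05
Gain = 20 log₁₀(7.0711e-05) ≈ -83.01 dB
∠L = 0.00° − 45.14° = -45.14°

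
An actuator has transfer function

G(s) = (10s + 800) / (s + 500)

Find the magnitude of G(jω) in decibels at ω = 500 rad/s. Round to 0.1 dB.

17.1 dB

Substitute s = j500:
Numerator: 10(j500) + 800 = 800 + j5000
Denominator: (j500) + 500 = 500 + j500
|N| = √(800² + 5000²) ≈ 5063.6, ∠N ≈ 80.91°
|D| = √(500² + 500²) ≈ 707.11, ∠D ≈ 45.00°
|G| = 5063.6 / 707.11 ≈ 7.161
Gain = 20 log₁₀(7.161) ≈ 17.10 dB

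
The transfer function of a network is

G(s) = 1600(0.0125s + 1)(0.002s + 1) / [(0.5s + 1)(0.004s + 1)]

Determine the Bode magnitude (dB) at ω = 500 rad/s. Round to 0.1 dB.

28.2 dB

At ω = 500 rad/s:
zero (1 + j500·0.0125) = 1 + j6.25 → |·| ≈ 6.3295, ∠ ≈ 80.91°
zero (1 + j500·0.002) = 1 + j1 → |·| ≈ 1.4142, ∠ ≈ 45.00°
pole (1 + j500·0.5) = 1 + j250 → |·| ≈ 250, ∠ ≈ 89.77°
pole (1 + j500·0.004) = 1 + j2 → |·| ≈ 2.2361, ∠ ≈ 63.43°
|G| = 1600 · 6.3295 · 1.4142 / (250 · 2.2361) ≈ 25.619
Gain = 20 log₁₀(25.619) ≈ 28.17 dB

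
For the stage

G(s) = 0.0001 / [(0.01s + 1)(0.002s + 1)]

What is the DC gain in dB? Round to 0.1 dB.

-80.0 dB

G(0) = 0.0001 · 1 / 1 = 0.0001
20 log₁₀(0.0001) ≈ -80.00 dB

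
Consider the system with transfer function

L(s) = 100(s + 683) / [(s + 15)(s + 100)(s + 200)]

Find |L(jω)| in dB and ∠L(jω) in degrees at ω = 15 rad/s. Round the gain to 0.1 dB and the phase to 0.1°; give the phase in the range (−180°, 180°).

At s = jω = j15:
zero (s+683): 683 + j15 → |·| = √(683²+15²) = √466714 ≈ 683.16, ∠ = arctan(15/683) ≈ 1.26°
pole (s+15): 15 + j15 → |·| = √(15²+15²) = √450 ≈ 21.213, ∠ = arctan(15/15) ≈ 45.00°
pole (s+100): 100 + j15 → |·| = √(100²+15²) = √10225 ≈ 101.12, ∠ = arctan(15/100) ≈ 8.53°
pole (s+200): 200 + j15 → |·| = √(200²+15²) = √40225 ≈ 200.56, ∠ = arctan(15/200) ≈ 4.29°
|L| = 100 · 683.16 / 4.3021e+05 ≈ 0.1588
Gain = 20 log₁₀(0.1588) ≈ -15.98 dB
∠L = 1.26° − 57.82° = -56.56°

-16.0 dB, -56.6°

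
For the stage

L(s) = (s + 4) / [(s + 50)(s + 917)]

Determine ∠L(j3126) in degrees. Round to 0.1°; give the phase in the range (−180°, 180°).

-72.8°

At s = jω = j3126:
zero (s+4): 4 + j3126 → |·| = √(4²+3126²) = √9771892 ≈ 3126, ∠ = arctan(3126/4) ≈ 89.93°
pole (s+50): 50 + j3126 → |·| = √(50²+3126²) = √9774376 ≈ 3126.4, ∠ = arctan(3126/50) ≈ 89.08°
pole (s+917): 917 + j3126 → |·| = √(917²+3126²) = √10612765 ≈ 3257.7, ∠ = arctan(3126/917) ≈ 73.65°
∠L = 89.93° − 162.73° = -72.80°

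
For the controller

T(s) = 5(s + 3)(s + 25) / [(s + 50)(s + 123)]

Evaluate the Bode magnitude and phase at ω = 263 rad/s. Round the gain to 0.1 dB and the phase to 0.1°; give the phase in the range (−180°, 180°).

13.0 dB, 29.7°

At s = jω = j263:
zero (s+3): 3 + j263 → |·| = √(3²+263²) = √69178 ≈ 263.02, ∠ = arctan(263/3) ≈ 89.35°
zero (s+25): 25 + j263 → |·| = √(25²+263²) = √69794 ≈ 264.19, ∠ = arctan(263/25) ≈ 84.57°
pole (s+50): 50 + j263 → |·| = √(50²+263²) = √71669 ≈ 267.71, ∠ = arctan(263/50) ≈ 79.24°
pole (s+123): 123 + j263 → |·| = √(123²+263²) = √84298 ≈ 290.34, ∠ = arctan(263/123) ≈ 64.94°
|T| = 5 · 69487 / 77727 ≈ 4.4699
Gain = 20 log₁₀(4.4699) ≈ 13.01 dB
∠T = 173.92° − 144.18° = 29.74°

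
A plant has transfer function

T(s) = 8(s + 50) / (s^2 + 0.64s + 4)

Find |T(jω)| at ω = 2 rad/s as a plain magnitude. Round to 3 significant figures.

313

At s = jω = j2:
zero (s+50): 50 + j2 → |·| = √(50²+2²) = √2504 ≈ 50.04, ∠ = arctan(2/50) ≈ 2.29°
quadratic: (j2)² + 0.64·j2 + 4 = 0 + j1.28 → |·| ≈ 1.28, ∠ ≈ 90.00°
|T| = 8 · 50.04 / 1.28 ≈ 312.75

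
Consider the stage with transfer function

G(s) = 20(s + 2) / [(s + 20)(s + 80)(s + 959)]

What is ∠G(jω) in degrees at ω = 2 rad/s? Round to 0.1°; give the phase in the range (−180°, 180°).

At s = jω = j2:
zero (s+2): 2 + j2 → |·| = √(2²+2²) = √8 ≈ 2.8284, ∠ = arctan(2/2) ≈ 45.00°
pole (s+20): 20 + j2 → |·| = √(20²+2²) = √404 ≈ 20.1, ∠ = arctan(2/20) ≈ 5.71°
pole (s+80): 80 + j2 → |·| = √(80²+2²) = √6404 ≈ 80.025, ∠ = arctan(2/80) ≈ 1.43°
pole (s+959): 959 + j2 → |·| = √(959²+2²) = √919685 ≈ 959, ∠ = arctan(2/959) ≈ 0.12°
∠G = 45.00° − 7.26° = 37.74°

37.7°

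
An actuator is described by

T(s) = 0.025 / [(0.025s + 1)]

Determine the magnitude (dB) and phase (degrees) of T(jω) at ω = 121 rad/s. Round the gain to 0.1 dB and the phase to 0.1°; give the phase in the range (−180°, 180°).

At ω = 121 rad/s:
pole (1 + j121·0.025) = 1 + j3.025 → |·| ≈ 3.186, ∠ ≈ 71.71°
|T| = 0.025 · 1 / (3.186) ≈ 0.0078468
Gain = 20 log₁₀(0.0078468) ≈ -42.11 dB
∠T = (0°) − (71.71°) = -71.71°

-42.1 dB, -71.7°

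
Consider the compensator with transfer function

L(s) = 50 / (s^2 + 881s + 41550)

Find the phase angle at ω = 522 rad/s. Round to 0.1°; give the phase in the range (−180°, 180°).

Substitute s = j522:
Numerator: 50 = 50 + j0
Denominator: (j522)^2 + 881(j522) + 41550 = -230934 + j459882
|N| = √(50² + 0²) ≈ 50, ∠N ≈ 0.00°
|D| = √(230934² + 459882²) ≈ 5.1461e+05, ∠D ≈ 116.66°
∠L = 0.00° − 116.66° = -116.66°

-116.7°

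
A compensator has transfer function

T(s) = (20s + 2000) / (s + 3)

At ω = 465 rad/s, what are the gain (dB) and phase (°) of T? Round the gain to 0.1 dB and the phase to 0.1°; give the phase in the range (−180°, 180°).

26.2 dB, -11.8°

Substitute s = j465:
Numerator: 20(j465) + 2000 = 2000 + j9300
Denominator: (j465) + 3 = 3 + j465
|N| = √(2000² + 9300²) ≈ 9512.6, ∠N ≈ 77.86°
|D| = √(3² + 465²) ≈ 465.01, ∠D ≈ 89.63°
|T| = 9512.6 / 465.01 ≈ 20.457
Gain = 20 log₁₀(20.457) ≈ 26.22 dB
∠T = 77.86° − 89.63° = -11.77°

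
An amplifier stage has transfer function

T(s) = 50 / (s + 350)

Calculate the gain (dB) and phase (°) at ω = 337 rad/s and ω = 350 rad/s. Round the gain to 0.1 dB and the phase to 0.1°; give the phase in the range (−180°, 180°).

ω = 337: -19.8 dB, -43.9°; ω = 350: -19.9 dB, -45.0°

Substitute s = j337:
Numerator: 50 = 50 + j0
Denominator: (j337) + 350 = 350 + j337
|N| = √(50² + 0²) ≈ 50, ∠N ≈ 0.00°
|D| = √(350² + 337²) ≈ 485.87, ∠D ≈ 43.92°
|T| = 50 / 485.87 ≈ 0.10291
Gain = 20 log₁₀(0.10291) ≈ -19.75 dB
∠T = 0.00° − 43.92° = -43.92°

Substitute s = j350:
Numerator: 50 = 50 + j0
Denominator: (j350) + 350 = 350 + j350
|N| = √(50² + 0²) ≈ 50, ∠N ≈ 0.00°
|D| = √(350² + 350²) ≈ 494.97, ∠D ≈ 45.00°
|T| = 50 / 494.97 ≈ 0.10102
Gain = 20 log₁₀(0.10102) ≈ -19.91 dB
∠T = 0.00° − 45.00° = -45.00°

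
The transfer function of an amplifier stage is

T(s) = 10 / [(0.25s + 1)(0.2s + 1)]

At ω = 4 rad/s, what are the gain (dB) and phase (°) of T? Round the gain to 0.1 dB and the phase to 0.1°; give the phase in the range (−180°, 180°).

At ω = 4 rad/s:
pole (1 + j4·0.25) = 1 + j1 → |·| ≈ 1.4142, ∠ ≈ 45.00°
pole (1 + j4·0.2) = 1 + j0.8 → |·| ≈ 1.2806, ∠ ≈ 38.66°
|T| = 10 · 1 / (1.4142 · 1.2806) ≈ 5.5217
Gain = 20 log₁₀(5.5217) ≈ 14.84 dB
∠T = (0°) − (45.00° + 38.66°) = -83.66°

14.8 dB, -83.7°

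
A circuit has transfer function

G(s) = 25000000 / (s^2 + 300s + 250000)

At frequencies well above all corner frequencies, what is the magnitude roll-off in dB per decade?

Each pole contributes −20 dB/decade at high frequency; each zero contributes +20 dB/decade.
Net: 0 zero(s) − 2 pole(s) → -40 dB/decade.

-40 dB/decade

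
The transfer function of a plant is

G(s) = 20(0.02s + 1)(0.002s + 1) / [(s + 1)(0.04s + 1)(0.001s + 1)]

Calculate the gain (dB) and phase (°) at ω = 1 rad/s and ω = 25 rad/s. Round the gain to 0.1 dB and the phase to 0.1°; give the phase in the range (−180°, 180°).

At ω = 1 rad/s:
zero (1 + j1·0.02) = 1 + j0.02 → |·| ≈ 1.0002, ∠ ≈ 1.15°
zero (1 + j1·0.002) = 1 + j0.002 → |·| ≈ 1, ∠ ≈ 0.11°
pole (1 + j1·1) = 1 + j1 → |·| ≈ 1.4142, ∠ ≈ 45.00°
pole (1 + j1·0.04) = 1 + j0.04 → |·| ≈ 1.0008, ∠ ≈ 2.29°
pole (1 + j1·0.001) = 1 + j0.001 → |·| ≈ 1, ∠ ≈ 0.06°
|G| = 20 · 1.0002 · 1 / (1.4142 · 1.0008 · 1) ≈ 14.134
Gain = 20 log₁₀(14.134) ≈ 23.01 dB
∠G = (1.15° + 0.11°) − (45.00° + 2.29° + 0.06°) = -46.09°

At ω = 25 rad/s:
zero (1 + j25·0.02) = 1 + j0.5 → |·| ≈ 1.118, ∠ ≈ 26.57°
zero (1 + j25·0.002) = 1 + j0.05 → |·| ≈ 1.0012, ∠ ≈ 2.86°
pole (1 + j25·1) = 1 + j25 → |·| ≈ 25.02, ∠ ≈ 87.71°
pole (1 + j25·0.04) = 1 + j1 → |·| ≈ 1.4142, ∠ ≈ 45.00°
pole (1 + j25·0.001) = 1 + j0.025 → |·| ≈ 1.0003, ∠ ≈ 1.43°
|G| = 20 · 1.118 · 1.0012 / (25.02 · 1.4142 · 1.0003) ≈ 0.63251
Gain = 20 log₁₀(0.63251) ≈ -3.98 dB
∠G = (26.57° + 2.86°) − (87.71° + 45.00° + 1.43°) = -104.71°

ω = 1: 23.0 dB, -46.1°; ω = 25: -4.0 dB, -104.7°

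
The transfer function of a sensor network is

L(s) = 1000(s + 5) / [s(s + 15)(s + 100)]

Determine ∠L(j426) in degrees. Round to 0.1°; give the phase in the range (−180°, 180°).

-165.4°

At s = jω = j426:
zero (s+5): 5 + j426 → |·| = √(5²+426²) = √181501 ≈ 426.03, ∠ = arctan(426/5) ≈ 89.33°
pole (s+15): 15 + j426 → |·| = √(15²+426²) = √181701 ≈ 426.26, ∠ = arctan(426/15) ≈ 87.98°
pole (s+100): 100 + j426 → |·| = √(100²+426²) = √191476 ≈ 437.58, ∠ = arctan(426/100) ≈ 76.79°
pole at origin: |s| = 426, ∠ = 90.00° (in denominator)
∠L = 89.33° − 254.77° = -165.44°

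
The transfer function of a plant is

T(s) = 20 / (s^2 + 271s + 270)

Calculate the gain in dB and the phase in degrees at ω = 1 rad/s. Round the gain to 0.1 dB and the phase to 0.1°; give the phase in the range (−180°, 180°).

Substitute s = j1:
Numerator: 20 = 20 + j0
Denominator: (j1)^2 + 271(j1) + 270 = 269 + j271
|N| = √(20² + 0²) ≈ 20, ∠N ≈ 0.00°
|D| = √(269² + 271²) ≈ 381.84, ∠D ≈ 45.21°
|T| = 20 / 381.84 ≈ 0.052378
Gain = 20 log₁₀(0.052378) ≈ -25.62 dB
∠T = 0.00° − 45.21° = -45.21°

-25.6 dB, -45.2°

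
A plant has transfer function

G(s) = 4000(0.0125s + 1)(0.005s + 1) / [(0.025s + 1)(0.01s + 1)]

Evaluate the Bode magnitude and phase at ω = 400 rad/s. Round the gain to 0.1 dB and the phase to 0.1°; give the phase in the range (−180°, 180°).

At ω = 400 rad/s:
zero (1 + j400·0.0125) = 1 + j5 → |·| ≈ 5.099, ∠ ≈ 78.69°
zero (1 + j400·0.005) = 1 + j2 → |·| ≈ 2.2361, ∠ ≈ 63.43°
pole (1 + j400·0.025) = 1 + j10 → |·| ≈ 10.05, ∠ ≈ 84.29°
pole (1 + j400·0.01) = 1 + j4 → |·| ≈ 4.1231, ∠ ≈ 75.96°
|G| = 4000 · 5.099 · 2.2361 / (10.05 · 4.1231) ≈ 1100.6
Gain = 20 log₁₀(1100.6) ≈ 60.83 dB
∠G = (78.69° + 63.43°) − (84.29° + 75.96°) = -18.13°

60.8 dB, -18.1°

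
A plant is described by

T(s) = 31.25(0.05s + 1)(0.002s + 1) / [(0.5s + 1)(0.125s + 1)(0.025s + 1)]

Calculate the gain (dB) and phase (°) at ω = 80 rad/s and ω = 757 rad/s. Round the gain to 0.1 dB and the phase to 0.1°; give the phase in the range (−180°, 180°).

At ω = 80 rad/s:
zero (1 + j80·0.05) = 1 + j4 → |·| ≈ 4.1231, ∠ ≈ 75.96°
zero (1 + j80·0.002) = 1 + j0.16 → |·| ≈ 1.0127, ∠ ≈ 9.09°
pole (1 + j80·0.5) = 1 + j40 → |·| ≈ 40.012, ∠ ≈ 88.57°
pole (1 + j80·0.125) = 1 + j10 → |·| ≈ 10.05, ∠ ≈ 84.29°
pole (1 + j80·0.025) = 1 + j2 → |·| ≈ 2.2361, ∠ ≈ 63.43°
|T| = 31.25 · 4.1231 · 1.0127 / (40.012 · 10.05 · 2.2361) ≈ 0.14511
Gain = 20 log₁₀(0.14511) ≈ -16.77 dB
∠T = (75.96° + 9.09°) − (88.57° + 84.29° + 63.43°) = -151.24°

At ω = 757 rad/s:
zero (1 + j757·0.05) = 1 + j37.85 → |·| ≈ 37.863, ∠ ≈ 88.49°
zero (1 + j757·0.002) = 1 + j1.514 → |·| ≈ 1.8144, ∠ ≈ 56.56°
pole (1 + j757·0.5) = 1 + j378.5 → |·| ≈ 378.5, ∠ ≈ 89.85°
pole (1 + j757·0.125) = 1 + j94.625 → |·| ≈ 94.63, ∠ ≈ 89.39°
pole (1 + j757·0.025) = 1 + j18.925 → |·| ≈ 18.951, ∠ ≈ 86.98°
|T| = 31.25 · 37.863 · 1.8144 / (378.5 · 94.63 · 18.951) ≈ 0.0031628
Gain = 20 log₁₀(0.0031628) ≈ -50.00 dB
∠T = (88.49° + 56.56°) − (89.85° + 89.39° + 86.98°) = -121.17°

ω = 80: -16.8 dB, -151.2°; ω = 757: -50.0 dB, -121.2°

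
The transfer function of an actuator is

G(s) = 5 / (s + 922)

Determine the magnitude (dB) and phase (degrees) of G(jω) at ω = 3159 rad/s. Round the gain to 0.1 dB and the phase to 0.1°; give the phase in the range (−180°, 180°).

-56.4 dB, -73.7°

Substitute s = j3159:
Numerator: 5 = 5 + j0
Denominator: (j3159) + 922 = 922 + j3159
|N| = √(5² + 0²) ≈ 5, ∠N ≈ 0.00°
|D| = √(922² + 3159²) ≈ 3290.8, ∠D ≈ 73.73°
|G| = 5 / 3290.8 ≈ 0.0015194
Gain = 20 log₁₀(0.0015194) ≈ -56.37 dB
∠G = 0.00° − 73.73° = -73.73°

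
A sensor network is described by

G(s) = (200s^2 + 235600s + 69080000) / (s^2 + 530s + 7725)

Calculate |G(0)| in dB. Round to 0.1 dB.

G(0) = 69080000 / 7725 ≈ 8942.4
20 log₁₀(8942.4) ≈ 79.03 dB

79.0 dB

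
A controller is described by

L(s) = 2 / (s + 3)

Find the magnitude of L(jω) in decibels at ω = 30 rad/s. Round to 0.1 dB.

Substitute s = j30:
Numerator: 2 = 2 + j0
Denominator: (j30) + 3 = 3 + j30
|N| = √(2² + 0²) ≈ 2, ∠N ≈ 0.00°
|D| = √(3² + 30²) ≈ 30.15, ∠D ≈ 84.29°
|L| = 2 / 30.15 ≈ 0.066335
Gain = 20 log₁₀(0.066335) ≈ -23.57 dB

-23.6 dB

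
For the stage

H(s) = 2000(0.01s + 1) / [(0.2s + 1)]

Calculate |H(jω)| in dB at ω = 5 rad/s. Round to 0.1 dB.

At ω = 5 rad/s:
zero (1 + j5·0.01) = 1 + j0.05 → |·| ≈ 1.0012, ∠ ≈ 2.86°
pole (1 + j5·0.2) = 1 + j1 → |·| ≈ 1.4142, ∠ ≈ 45.00°
|H| = 2000 · 1.0012 / (1.4142) ≈ 1415.9
Gain = 20 log₁₀(1415.9) ≈ 63.02 dB

63.0 dB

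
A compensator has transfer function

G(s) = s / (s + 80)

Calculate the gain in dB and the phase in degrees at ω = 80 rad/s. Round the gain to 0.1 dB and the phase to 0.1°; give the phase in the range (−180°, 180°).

At s = jω = j80:
zero at origin: s = j80 → |·| = 80, ∠ = 90.00°
pole (s+80): 80 + j80 → |·| = √(80²+80²) = √12800 ≈ 113.14, ∠ = arctan(80/80) ≈ 45.00°
|G| = 1 · 80 / 113.14 ≈ 0.70709
Gain = 20 log₁₀(0.70709) ≈ -3.01 dB
∠G = 90.00° − 45.00° = 45.00°

-3.0 dB, 45.0°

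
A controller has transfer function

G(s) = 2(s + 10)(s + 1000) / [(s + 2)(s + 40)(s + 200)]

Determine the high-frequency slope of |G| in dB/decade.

-20 dB/decade

Each pole contributes −20 dB/decade at high frequency; each zero contributes +20 dB/decade.
Net: 2 zero(s) − 3 pole(s) → -20 dB/decade.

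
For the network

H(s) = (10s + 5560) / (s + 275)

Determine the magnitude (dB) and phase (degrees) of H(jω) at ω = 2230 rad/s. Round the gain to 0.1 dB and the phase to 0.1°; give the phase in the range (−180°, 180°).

20.2 dB, -7.0°

Substitute s = j2230:
Numerator: 10(j2230) + 5560 = 5560 + j22300
Denominator: (j2230) + 275 = 275 + j2230
|N| = √(5560² + 22300²) ≈ 22983, ∠N ≈ 76.00°
|D| = √(275² + 2230²) ≈ 2246.9, ∠D ≈ 82.97°
|H| = 22983 / 2246.9 ≈ 10.229
Gain = 20 log₁₀(10.229) ≈ 20.20 dB
∠H = 76.00° − 82.97° = -6.97°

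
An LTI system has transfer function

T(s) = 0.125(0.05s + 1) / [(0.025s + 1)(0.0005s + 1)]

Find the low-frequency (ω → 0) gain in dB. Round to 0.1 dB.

-18.1 dB

T(0) = 0.125 · 1 / 1 = 0.125
20 log₁₀(0.125) ≈ -18.06 dB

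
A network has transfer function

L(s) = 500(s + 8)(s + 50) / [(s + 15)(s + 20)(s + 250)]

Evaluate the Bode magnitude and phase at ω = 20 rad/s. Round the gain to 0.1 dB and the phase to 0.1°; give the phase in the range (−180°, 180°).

10.3 dB, -12.7°

At s = jω = j20:
zero (s+8): 8 + j20 → |·| = √(8²+20²) = √464 ≈ 21.541, ∠ = arctan(20/8) ≈ 68.20°
zero (s+50): 50 + j20 → |·| = √(50²+20²) = √2900 ≈ 53.852, ∠ = arctan(20/50) ≈ 21.80°
pole (s+15): 15 + j20 → |·| = √(15²+20²) = √625 ≈ 25, ∠ = arctan(20/15) ≈ 53.13°
pole (s+20): 20 + j20 → |·| = √(20²+20²) = √800 ≈ 28.284, ∠ = arctan(20/20) ≈ 45.00°
pole (s+250): 250 + j20 → |·| = √(250²+20²) = √62900 ≈ 250.8, ∠ = arctan(20/250) ≈ 4.57°
|L| = 500 · 1160 / 1.7734e+05 ≈ 3.2706
Gain = 20 log₁₀(3.2706) ≈ 10.29 dB
∠L = 90.00° − 102.70° = -12.70°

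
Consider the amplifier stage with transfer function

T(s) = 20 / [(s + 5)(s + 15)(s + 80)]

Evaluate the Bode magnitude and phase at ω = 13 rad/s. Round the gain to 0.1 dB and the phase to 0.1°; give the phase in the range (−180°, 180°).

At s = jω = j13:
pole (s+5): 5 + j13 → |·| = √(5²+13²) = √194 ≈ 13.928, ∠ = arctan(13/5) ≈ 68.96°
pole (s+15): 15 + j13 → |·| = √(15²+13²) = √394 ≈ 19.849, ∠ = arctan(13/15) ≈ 40.91°
pole (s+80): 80 + j13 → |·| = √(80²+13²) = √6569 ≈ 81.049, ∠ = arctan(13/80) ≈ 9.23°
|T| = 20 / 22407 ≈ 0.00089258
Gain = 20 log₁₀(0.00089258) ≈ -60.99 dB
∠T = 0.00° − 119.10° = -119.10°

-61.0 dB, -119.1°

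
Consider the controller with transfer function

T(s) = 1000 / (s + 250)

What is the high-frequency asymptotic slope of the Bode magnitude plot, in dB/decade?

Each pole contributes −20 dB/decade at high frequency; each zero contributes +20 dB/decade.
Net: 0 zero(s) − 1 pole(s) → -20 dB/decade.

-20 dB/decade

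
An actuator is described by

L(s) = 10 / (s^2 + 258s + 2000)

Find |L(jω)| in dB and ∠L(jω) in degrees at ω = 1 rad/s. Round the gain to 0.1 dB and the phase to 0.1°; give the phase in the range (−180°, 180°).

-46.1 dB, -7.4°

Substitute s = j1:
Numerator: 10 = 10 + j0
Denominator: (j1)^2 + 258(j1) + 2000 = 1999 + j258
|N| = √(10² + 0²) ≈ 10, ∠N ≈ 0.00°
|D| = √(1999² + 258²) ≈ 2015.6, ∠D ≈ 7.35°
|L| = 10 / 2015.6 ≈ 0.0049613
Gain = 20 log₁₀(0.0049613) ≈ -46.09 dB
∠L = 0.00° − 7.35° = -7.35°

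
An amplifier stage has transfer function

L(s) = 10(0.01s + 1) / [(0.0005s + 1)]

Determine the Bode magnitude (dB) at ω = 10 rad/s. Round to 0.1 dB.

20.0 dB

At ω = 10 rad/s:
zero (1 + j10·0.01) = 1 + j0.1 → |·| ≈ 1.005, ∠ ≈ 5.71°
pole (1 + j10·0.0005) = 1 + j0.005 → |·| ≈ 1, ∠ ≈ 0.29°
|L| = 10 · 1.005 / (1) ≈ 10.05
Gain = 20 log₁₀(10.05) ≈ 20.04 dB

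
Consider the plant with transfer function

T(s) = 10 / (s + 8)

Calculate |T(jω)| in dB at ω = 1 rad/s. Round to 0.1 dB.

Substitute s = j1:
Numerator: 10 = 10 + j0
Denominator: (j1) + 8 = 8 + j1
|N| = √(10² + 0²) ≈ 10, ∠N ≈ 0.00°
|D| = √(8² + 1²) ≈ 8.0623, ∠D ≈ 7.13°
|T| = 10 / 8.0623 ≈ 1.2403
Gain = 20 log₁₀(1.2403) ≈ 1.87 dB

1.9 dB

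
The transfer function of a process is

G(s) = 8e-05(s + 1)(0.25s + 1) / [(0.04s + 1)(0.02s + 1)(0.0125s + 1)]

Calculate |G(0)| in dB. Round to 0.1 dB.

G(0) = 8e-05 · 1 / 1 = 8e-05
20 log₁₀(8e-05) ≈ -81.94 dB

-81.9 dB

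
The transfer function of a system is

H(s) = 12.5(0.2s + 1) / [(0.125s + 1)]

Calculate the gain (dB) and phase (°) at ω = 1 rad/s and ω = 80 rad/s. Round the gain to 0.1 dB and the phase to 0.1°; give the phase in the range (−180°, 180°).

At ω = 1 rad/s:
zero (1 + j1·0.2) = 1 + j0.2 → |·| ≈ 1.0198, ∠ ≈ 11.31°
pole (1 + j1·0.125) = 1 + j0.125 → |·| ≈ 1.0078, ∠ ≈ 7.13°
|H| = 12.5 · 1.0198 / (1.0078) ≈ 12.649
Gain = 20 log₁₀(12.649) ≈ 22.04 dB
∠H = (11.31°) − (7.13°) = 4.18°

At ω = 80 rad/s:
zero (1 + j80·0.2) = 1 + j16 → |·| ≈ 16.031, ∠ ≈ 86.42°
pole (1 + j80·0.125) = 1 + j10 → |·| ≈ 10.05, ∠ ≈ 84.29°
|H| = 12.5 · 16.031 / (10.05) ≈ 19.939
Gain = 20 log₁₀(19.939) ≈ 25.99 dB
∠H = (86.42°) − (84.29°) = 2.13°

ω = 1: 22.0 dB, 4.2°; ω = 80: 26.0 dB, 2.1°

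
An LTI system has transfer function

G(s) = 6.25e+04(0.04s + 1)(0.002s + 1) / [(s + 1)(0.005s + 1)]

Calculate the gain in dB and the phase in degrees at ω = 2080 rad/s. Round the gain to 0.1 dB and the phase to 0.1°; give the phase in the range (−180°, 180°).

At ω = 2080 rad/s:
zero (1 + j2080·0.04) = 1 + j83.2 → |·| ≈ 83.206, ∠ ≈ 89.31°
zero (1 + j2080·0.002) = 1 + j4.16 → |·| ≈ 4.2785, ∠ ≈ 76.48°
pole (1 + j2080·1) = 1 + j2080 → |·| ≈ 2080, ∠ ≈ 89.97°
pole (1 + j2080·0.005) = 1 + j10.4 → |·| ≈ 10.448, ∠ ≈ 84.51°
|G| = 6.25e+04 · 83.206 · 4.2785 / (2080 · 10.448) ≈ 1023.8
Gain = 20 log₁₀(1023.8) ≈ 60.20 dB
∠G = (89.31° + 76.48°) − (89.97° + 84.51°) = -8.69°

60.2 dB, -8.7°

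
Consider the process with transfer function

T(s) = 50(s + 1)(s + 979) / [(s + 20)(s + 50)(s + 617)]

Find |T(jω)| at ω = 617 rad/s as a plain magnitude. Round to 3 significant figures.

0.107

At s = jω = j617:
zero (s+1): 1 + j617 → |·| = √(1²+617²) = √380690 ≈ 617, ∠ = arctan(617/1) ≈ 89.91°
zero (s+979): 979 + j617 → |·| = √(979²+617²) = √1339130 ≈ 1157.2, ∠ = arctan(617/979) ≈ 32.22°
pole (s+20): 20 + j617 → |·| = √(20²+617²) = √381089 ≈ 617.32, ∠ = arctan(617/20) ≈ 88.14°
pole (s+50): 50 + j617 → |·| = √(50²+617²) = √383189 ≈ 619.02, ∠ = arctan(617/50) ≈ 85.37°
pole (s+617): 617 + j617 → |·| = √(617²+617²) = √761378 ≈ 872.57, ∠ = arctan(617/617) ≈ 45.00°
|T| = 50 · 7.1399e+05 / 3.3344e+08 ≈ 0.10706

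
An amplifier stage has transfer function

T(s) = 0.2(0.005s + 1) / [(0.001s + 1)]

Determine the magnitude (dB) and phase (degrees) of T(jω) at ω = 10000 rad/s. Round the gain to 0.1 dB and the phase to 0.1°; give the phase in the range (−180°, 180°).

At ω = 10000 rad/s:
zero (1 + j10000·0.005) = 1 + j50 → |·| ≈ 50.01, ∠ ≈ 88.85°
pole (1 + j10000·0.001) = 1 + j10 → |·| ≈ 10.05, ∠ ≈ 84.29°
|T| = 0.2 · 50.01 / (10.05) ≈ 0.99522
Gain = 20 log₁₀(0.99522) ≈ -0.04 dB
∠T = (88.85°) − (84.29°) = 4.56°

-0.0 dB, 4.6°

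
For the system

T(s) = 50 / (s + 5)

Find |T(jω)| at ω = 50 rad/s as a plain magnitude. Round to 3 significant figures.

0.995

Substitute s = j50:
Numerator: 50 = 50 + j0
Denominator: (j50) + 5 = 5 + j50
|N| = √(50² + 0²) ≈ 50, ∠N ≈ 0.00°
|D| = √(5² + 50²) ≈ 50.249, ∠D ≈ 84.29°
|T| = 50 / 50.249 ≈ 0.99504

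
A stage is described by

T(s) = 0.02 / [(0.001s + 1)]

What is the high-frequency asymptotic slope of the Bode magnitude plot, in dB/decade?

-20 dB/decade

Each pole contributes −20 dB/decade at high frequency; each zero contributes +20 dB/decade.
Net: 0 zero(s) − 1 pole(s) → -20 dB/decade.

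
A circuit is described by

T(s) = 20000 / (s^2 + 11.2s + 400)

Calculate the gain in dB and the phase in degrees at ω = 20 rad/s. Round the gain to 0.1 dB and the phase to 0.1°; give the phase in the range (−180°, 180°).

At s = jω = j20:
quadratic: (j20)² + 11.2·j20 + 400 = 0 + j224 → |·| ≈ 224, ∠ ≈ 90.00°
|T| = 20000 / 224 ≈ 89.286
Gain = 20 log₁₀(89.286) ≈ 39.02 dB
∠T = 0.00° − 90.00° = -90.00°

39.0 dB, -90.0°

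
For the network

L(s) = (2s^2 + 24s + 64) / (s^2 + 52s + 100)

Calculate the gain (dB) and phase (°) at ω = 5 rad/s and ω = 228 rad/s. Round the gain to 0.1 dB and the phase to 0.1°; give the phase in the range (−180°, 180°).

ω = 5: -7.0 dB, 9.4°; ω = 228: 5.8 dB, 9.9°

Substitute s = j5:
Numerator: 2(j5)^2 + 24(j5) + 64 = 14 + j120
Denominator: (j5)^2 + 52(j5) + 100 = 75 + j260
|N| = √(14² + 120²) ≈ 120.81, ∠N ≈ 83.35°
|D| = √(75² + 260²) ≈ 270.6, ∠D ≈ 73.91°
|L| = 120.81 / 270.6 ≈ 0.44645
Gain = 20 log₁₀(0.44645) ≈ -7.00 dB
∠L = 83.35° − 73.91° = 9.44°

Substitute s = j228:
Numerator: 2(j228)^2 + 24(j228) + 64 = -103904 + j5472
Denominator: (j228)^2 + 52(j228) + 100 = -51884 + j11856
|N| = √(103904² + 5472²) ≈ 1.0405e+05, ∠N ≈ 176.99°
|D| = √(51884² + 11856²) ≈ 53221, ∠D ≈ 167.13°
|L| = 1.0405e+05 / 53221 ≈ 1.9551
Gain = 20 log₁₀(1.9551) ≈ 5.82 dB
∠L = 176.99° − 167.13° = 9.86°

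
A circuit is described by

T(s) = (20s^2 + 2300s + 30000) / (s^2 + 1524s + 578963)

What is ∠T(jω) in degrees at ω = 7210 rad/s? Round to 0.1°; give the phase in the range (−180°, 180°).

Substitute s = j7210:
Numerator: 20(j7210)^2 + 2300(j7210) + 30000 = -1039652000 + j16583000
Denominator: (j7210)^2 + 1524(j7210) + 578963 = -51405137 + j10988040
|N| = √(1039652000² + 16583000²) ≈ 1.0398e+09, ∠N ≈ 179.09°
|D| = √(51405137² + 10988040²) ≈ 5.2566e+07, ∠D ≈ 167.93°
∠T = 179.09° − 167.93° = 11.16°

11.2°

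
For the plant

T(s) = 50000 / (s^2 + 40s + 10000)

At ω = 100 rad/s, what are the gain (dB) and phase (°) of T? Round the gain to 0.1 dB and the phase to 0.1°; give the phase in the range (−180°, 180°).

21.9 dB, -90.0°

At s = jω = j100:
quadratic: (j100)² + 40·j100 + 10000 = 0 + j4000 → |·| ≈ 4000, ∠ ≈ 90.00°
|T| = 50000 / 4000 ≈ 12.5
Gain = 20 log₁₀(12.5) ≈ 21.94 dB
∠T = 0.00° − 90.00° = -90.00°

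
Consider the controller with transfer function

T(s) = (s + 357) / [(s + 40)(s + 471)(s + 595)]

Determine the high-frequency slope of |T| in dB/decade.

Each pole contributes −20 dB/decade at high frequency; each zero contributes +20 dB/decade.
Net: 1 zero(s) − 3 pole(s) → -40 dB/decade.

-40 dB/decade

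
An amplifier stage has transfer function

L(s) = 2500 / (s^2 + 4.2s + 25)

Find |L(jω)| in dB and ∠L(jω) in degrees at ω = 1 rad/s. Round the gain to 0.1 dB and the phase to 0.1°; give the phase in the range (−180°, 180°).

At s = jω = j1:
quadratic: (j1)² + 4.2·j1 + 25 = 24 + j4.2 → |·| ≈ 24.365, ∠ ≈ 9.93°
|L| = 2500 / 24.365 ≈ 102.61
Gain = 20 log₁₀(102.61) ≈ 40.22 dB
∠L = 0.00° − 9.93° = -9.93°

40.2 dB, -9.9°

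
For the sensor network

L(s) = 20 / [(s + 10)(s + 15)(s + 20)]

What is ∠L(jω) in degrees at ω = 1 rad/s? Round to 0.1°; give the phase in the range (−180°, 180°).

-12.4°

At s = jω = j1:
pole (s+10): 10 + j1 → |·| = √(10²+1²) = √101 ≈ 10.05, ∠ = arctan(1/10) ≈ 5.71°
pole (s+15): 15 + j1 → |·| = √(15²+1²) = √226 ≈ 15.033, ∠ = arctan(1/15) ≈ 3.81°
pole (s+20): 20 + j1 → |·| = √(20²+1²) = √401 ≈ 20.025, ∠ = arctan(1/20) ≈ 2.86°
∠L = 0.00° − 12.38° = -12.38°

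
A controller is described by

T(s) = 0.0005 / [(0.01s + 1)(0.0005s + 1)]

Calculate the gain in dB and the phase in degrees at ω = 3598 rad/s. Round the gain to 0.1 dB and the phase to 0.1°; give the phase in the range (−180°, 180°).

At ω = 3598 rad/s:
pole (1 + j3598·0.01) = 1 + j35.98 → |·| ≈ 35.994, ∠ ≈ 88.41°
pole (1 + j3598·0.0005) = 1 + j1.799 → |·| ≈ 2.0583, ∠ ≈ 60.93°
|T| = 0.0005 · 1 / (35.994 · 2.0583) ≈ 6.7489e-06
Gain = 20 log₁₀(6.7489e-06) ≈ -103.42 dB
∠T = (0°) − (88.41° + 60.93°) = -149.34°

-103.4 dB, -149.3°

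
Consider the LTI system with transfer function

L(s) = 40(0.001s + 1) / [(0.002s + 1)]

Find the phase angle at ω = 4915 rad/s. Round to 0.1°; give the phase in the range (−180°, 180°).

At ω = 4915 rad/s:
zero (1 + j4915·0.001) = 1 + j4.915 → |·| ≈ 5.0157, ∠ ≈ 78.50°
pole (1 + j4915·0.002) = 1 + j9.83 → |·| ≈ 9.8807, ∠ ≈ 84.19°
∠L = (78.50°) − (84.19°) = -5.69°

-5.7°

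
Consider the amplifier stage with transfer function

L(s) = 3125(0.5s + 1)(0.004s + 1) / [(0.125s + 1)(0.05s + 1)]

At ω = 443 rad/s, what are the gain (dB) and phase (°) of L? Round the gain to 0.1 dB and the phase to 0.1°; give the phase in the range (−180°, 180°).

At ω = 443 rad/s:
zero (1 + j443·0.5) = 1 + j221.5 → |·| ≈ 221.5, ∠ ≈ 89.74°
zero (1 + j443·0.004) = 1 + j1.772 → |·| ≈ 2.0347, ∠ ≈ 60.56°
pole (1 + j443·0.125) = 1 + j55.375 → |·| ≈ 55.384, ∠ ≈ 88.97°
pole (1 + j443·0.05) = 1 + j22.15 → |·| ≈ 22.173, ∠ ≈ 87.42°
|L| = 3125 · 221.5 · 2.0347 / (55.384 · 22.173) ≈ 1146.9
Gain = 20 log₁₀(1146.9) ≈ 61.19 dB
∠L = (89.74° + 60.56°) − (88.97° + 87.42°) = -26.09°

61.2 dB, -26.1°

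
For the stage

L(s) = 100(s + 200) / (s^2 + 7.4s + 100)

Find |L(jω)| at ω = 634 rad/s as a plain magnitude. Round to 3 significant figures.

At s = jω = j634:
zero (s+200): 200 + j634 → |·| = √(200²+634²) = √441956 ≈ 664.8, ∠ = arctan(634/200) ≈ 72.49°
quadratic: (j634)² + 7.4·j634 + 100 = -401856 + j4691.6 → |·| ≈ 4.0188e+05, ∠ ≈ 179.33°
|L| = 100 · 664.8 / 4.0188e+05 ≈ 0.16542

0.165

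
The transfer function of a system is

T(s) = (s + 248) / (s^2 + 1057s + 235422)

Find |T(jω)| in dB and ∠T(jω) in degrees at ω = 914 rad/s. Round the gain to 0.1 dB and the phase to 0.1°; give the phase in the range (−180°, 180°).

-61.6 dB, -47.0°

Substitute s = j914:
Numerator: (j914) + 248 = 248 + j914
Denominator: (j914)^2 + 1057(j914) + 235422 = -599974 + j966098
|N| = √(248² + 914²) ≈ 947.05, ∠N ≈ 74.82°
|D| = √(599974² + 966098²) ≈ 1.1372e+06, ∠D ≈ 121.84°
|T| = 947.05 / 1.1372e+06 ≈ 0.00083279
Gain = 20 log₁₀(0.00083279) ≈ -61.59 dB
∠T = 74.82° − 121.84° = -47.02°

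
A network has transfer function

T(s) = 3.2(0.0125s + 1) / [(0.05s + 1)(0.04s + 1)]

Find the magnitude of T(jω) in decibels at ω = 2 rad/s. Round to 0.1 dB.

10.0 dB

At ω = 2 rad/s:
zero (1 + j2·0.0125) = 1 + j0.025 → |·| ≈ 1.0003, ∠ ≈ 1.43°
pole (1 + j2·0.05) = 1 + j0.1 → |·| ≈ 1.005, ∠ ≈ 5.71°
pole (1 + j2·0.04) = 1 + j0.08 → |·| ≈ 1.0032, ∠ ≈ 4.57°
|T| = 3.2 · 1.0003 / (1.005 · 1.0032) ≈ 3.1749
Gain = 20 log₁₀(3.1749) ≈ 10.03 dB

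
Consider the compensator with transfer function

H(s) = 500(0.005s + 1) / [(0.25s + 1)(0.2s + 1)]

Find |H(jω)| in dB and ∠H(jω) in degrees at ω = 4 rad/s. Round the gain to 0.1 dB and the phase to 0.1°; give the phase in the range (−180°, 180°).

At ω = 4 rad/s:
zero (1 + j4·0.005) = 1 + j0.02 → |·| ≈ 1.0002, ∠ ≈ 1.15°
pole (1 + j4·0.25) = 1 + j1 → |·| ≈ 1.4142, ∠ ≈ 45.00°
pole (1 + j4·0.2) = 1 + j0.8 → |·| ≈ 1.2806, ∠ ≈ 38.66°
|H| = 500 · 1.0002 / (1.4142 · 1.2806) ≈ 276.14
Gain = 20 log₁₀(276.14) ≈ 48.82 dB
∠H = (1.15°) − (45.00° + 38.66°) = -82.51°

48.8 dB, -82.5°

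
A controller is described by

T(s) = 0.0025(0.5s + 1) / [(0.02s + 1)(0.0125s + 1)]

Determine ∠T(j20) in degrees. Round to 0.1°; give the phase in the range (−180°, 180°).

At ω = 20 rad/s:
zero (1 + j20·0.5) = 1 + j10 → |·| ≈ 10.05, ∠ ≈ 84.29°
pole (1 + j20·0.02) = 1 + j0.4 → |·| ≈ 1.077, ∠ ≈ 21.80°
pole (1 + j20·0.0125) = 1 + j0.25 → |·| ≈ 1.0308, ∠ ≈ 14.04°
∠T = (84.29°) − (21.80° + 14.04°) = 48.45°

48.5°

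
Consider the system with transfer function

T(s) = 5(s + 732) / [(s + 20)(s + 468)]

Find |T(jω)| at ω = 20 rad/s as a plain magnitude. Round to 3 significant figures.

At s = jω = j20:
zero (s+732): 732 + j20 → |·| = √(732²+20²) = √536224 ≈ 732.27, ∠ = arctan(20/732) ≈ 1.57°
pole (s+20): 20 + j20 → |·| = √(20²+20²) = √800 ≈ 28.284, ∠ = arctan(20/20) ≈ 45.00°
pole (s+468): 468 + j20 → |·| = √(468²+20²) = √219424 ≈ 468.43, ∠ = arctan(20/468) ≈ 2.45°
|T| = 5 · 732.27 / 13249 ≈ 0.27635

0.276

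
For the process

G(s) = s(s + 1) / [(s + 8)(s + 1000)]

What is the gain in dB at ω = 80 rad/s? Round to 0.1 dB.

-22.0 dB

At s = jω = j80:
zero (s+1): 1 + j80 → |·| = √(1²+80²) = √6401 ≈ 80.006, ∠ = arctan(80/1) ≈ 89.28°
zero at origin: s = j80 → |·| = 80, ∠ = 90.00°
pole (s+8): 8 + j80 → |·| = √(8²+80²) = √6464 ≈ 80.399, ∠ = arctan(80/8) ≈ 84.29°
pole (s+1000): 1000 + j80 → |·| = √(1000²+80²) = √1006400 ≈ 1003.2, ∠ = arctan(80/1000) ≈ 4.57°
|G| = 1 · 6400.5 / 80656 ≈ 0.079356
Gain = 20 log₁₀(0.079356) ≈ -22.01 dB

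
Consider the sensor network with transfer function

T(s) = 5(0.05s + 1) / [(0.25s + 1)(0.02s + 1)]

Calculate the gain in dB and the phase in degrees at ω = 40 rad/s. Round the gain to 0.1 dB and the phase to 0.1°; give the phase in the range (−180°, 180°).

At ω = 40 rad/s:
zero (1 + j40·0.05) = 1 + j2 → |·| ≈ 2.2361, ∠ ≈ 63.43°
pole (1 + j40·0.25) = 1 + j10 → |·| ≈ 10.05, ∠ ≈ 84.29°
pole (1 + j40·0.02) = 1 + j0.8 → |·| ≈ 1.2806, ∠ ≈ 38.66°
|T| = 5 · 2.2361 / (10.05 · 1.2806) ≈ 0.86872
Gain = 20 log₁₀(0.86872) ≈ -1.22 dB
∠T = (63.43°) − (84.29° + 38.66°) = -59.52°

-1.2 dB, -59.5°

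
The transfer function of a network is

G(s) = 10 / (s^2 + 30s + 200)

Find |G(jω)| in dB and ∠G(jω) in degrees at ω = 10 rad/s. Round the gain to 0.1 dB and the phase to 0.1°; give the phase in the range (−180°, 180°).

Substitute s = j10:
Numerator: 10 = 10 + j0
Denominator: (j10)^2 + 30(j10) + 200 = 100 + j300
|N| = √(10² + 0²) ≈ 10, ∠N ≈ 0.00°
|D| = √(100² + 300²) ≈ 316.23, ∠D ≈ 71.57°
|G| = 10 / 316.23 ≈ 0.031623
Gain = 20 log₁₀(0.031623) ≈ -30.00 dB
∠G = 0.00° − 71.57° = -71.57°

-30.0 dB, -71.6°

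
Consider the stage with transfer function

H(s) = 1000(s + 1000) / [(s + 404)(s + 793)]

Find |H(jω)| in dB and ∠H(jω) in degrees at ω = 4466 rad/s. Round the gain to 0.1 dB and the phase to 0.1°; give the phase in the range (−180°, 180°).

-13.0 dB, -87.4°

At s = jω = j4466:
zero (s+1000): 1000 + j4466 → |·| = √(1000²+4466²) = √20945156 ≈ 4576.6, ∠ = arctan(4466/1000) ≈ 77.38°
pole (s+404): 404 + j4466 → |·| = √(404²+4466²) = √20108372 ≈ 4484.2, ∠ = arctan(4466/404) ≈ 84.83°
pole (s+793): 793 + j4466 → |·| = √(793²+4466²) = √20574005 ≈ 4535.9, ∠ = arctan(4466/793) ≈ 79.93°
|H| = 1000 · 4576.6 / 2.034e+07 ≈ 0.225
Gain = 20 log₁₀(0.225) ≈ -12.96 dB
∠H = 77.38° − 164.76° = -87.38°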